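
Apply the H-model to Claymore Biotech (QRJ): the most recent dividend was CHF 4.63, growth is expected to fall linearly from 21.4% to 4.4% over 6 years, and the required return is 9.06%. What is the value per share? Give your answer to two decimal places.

H-model: P₀ = D₀[(1+g_L) + H(g_S−g_L)]/(r−g_L), with H = 6/2 = 3.
P₀ = 4.63 × [(1+0.044) + 3×(0.214−0.044)] / (0.0906−0.044)
   = 4.63 × 1.5540 / 0.0466 = 154.3996

CHF 154.40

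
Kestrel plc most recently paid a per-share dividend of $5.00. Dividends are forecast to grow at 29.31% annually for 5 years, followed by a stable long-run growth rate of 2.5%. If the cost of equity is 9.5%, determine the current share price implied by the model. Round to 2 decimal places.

Two-stage DDM. Project D₁…D_5 at 0.2931, terminal growth 0.025, discount at r = 0.095.
D_1 = 6.4655
D_2 = 8.3605
D_3 = 10.8110
D_4 = 13.9797
D_5 = 18.0772
Terminal value at t=5: TV = D_6/(r−g) = 18.5291/(0.095−0.025) = 264.7015
P₀ = 6.4655/(1+0.095)^1 + 8.3605/(1+0.095)^2 + 10.8110/(1+0.095)^3 + 13.9797/(1+0.095)^4 + 18.0772/(1+0.095)^5 + 264.7015/(1+0.095)^5 = 210.4644

$210.46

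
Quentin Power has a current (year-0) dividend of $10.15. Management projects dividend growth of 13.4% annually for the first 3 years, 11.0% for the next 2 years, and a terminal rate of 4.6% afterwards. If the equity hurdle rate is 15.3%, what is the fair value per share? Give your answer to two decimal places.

$135.19

Three-stage DDM. Project D₁…D_5; terminal Gordon value at t=5 with g = 0.046; discount at r = 0.153.
D_1 = 11.5101
D_2 = 13.0525
D_3 = 14.8015
D_4 = 16.4296
D_5 = 18.2369
TV_5 = 19.0758/(0.153−0.046) = 178.2785
P₀ = Σ Dₜ/(1+r)ᵗ + TV_5/(1+r)^5 = 135.1922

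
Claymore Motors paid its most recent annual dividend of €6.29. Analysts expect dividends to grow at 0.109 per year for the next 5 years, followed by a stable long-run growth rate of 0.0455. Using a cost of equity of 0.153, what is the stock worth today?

€78.39

Two-stage DDM. Project D₁…D_5 at 0.109, terminal growth 0.0455, discount at r = 0.153.
D_1 = 6.9756
D_2 = 7.7360
D_3 = 8.5792
D_4 = 9.5143
D_5 = 10.5514
Terminal value at t=5: TV = D_6/(r−g) = 11.0314/(0.153−0.0455) = 102.6181
P₀ = 6.9756/(1+0.153)^1 + 7.7360/(1+0.153)^2 + 8.5792/(1+0.153)^3 + 9.5143/(1+0.153)^4 + 10.5514/(1+0.153)^5 + 102.6181/(1+0.153)^5 = 78.3866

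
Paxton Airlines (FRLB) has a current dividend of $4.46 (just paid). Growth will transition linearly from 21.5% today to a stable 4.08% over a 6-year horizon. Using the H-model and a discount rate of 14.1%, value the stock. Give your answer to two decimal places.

$69.59

H-model: P₀ = D₀[(1+g_L) + H(g_S−g_L)]/(r−g_L), with H = 6/2 = 3.
P₀ = 4.46 × [(1+0.0408) + 3×(0.215−0.0408)] / (0.141−0.0408)
   = 4.46 × 1.5634 / 0.1002 = 69.5885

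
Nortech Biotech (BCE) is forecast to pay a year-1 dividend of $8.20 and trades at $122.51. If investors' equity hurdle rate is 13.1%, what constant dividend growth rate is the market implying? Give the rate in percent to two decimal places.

From P₀ = D₁/(r − g), the implied growth is g = r − D₁/P₀.
g = 0.131 − 8.20/122.51 = 0.131 − 0.06693 = 0.06407

6.41%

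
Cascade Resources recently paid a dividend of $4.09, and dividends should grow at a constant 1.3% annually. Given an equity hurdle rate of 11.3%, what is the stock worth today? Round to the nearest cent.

$41.43

Gordon growth model: P₀ = D₁/(r − g). D₁ = 4.09 × (1 + 0.013) = 4.1432.
P₀ = 4.1432 / (0.113 − 0.013) = 4.1432 / 0.1 = 41.4317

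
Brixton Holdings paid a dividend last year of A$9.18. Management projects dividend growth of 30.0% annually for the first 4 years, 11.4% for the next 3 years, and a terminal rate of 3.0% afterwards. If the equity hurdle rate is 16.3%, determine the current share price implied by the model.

A$185.90

Three-stage DDM. Project D₁…D_7; terminal Gordon value at t=7 with g = 0.03; discount at r = 0.163.
D_1 = 11.9340
D_2 = 15.5142
D_3 = 20.1685
D_4 = 26.2190
D_5 = 29.2080
D_6 = 32.5377
D_7 = 36.2470
TV_7 = 37.3344/(0.163−0.03) = 280.7096
P₀ = Σ Dₜ/(1+r)ᵗ + TV_7/(1+r)^7 = 185.9011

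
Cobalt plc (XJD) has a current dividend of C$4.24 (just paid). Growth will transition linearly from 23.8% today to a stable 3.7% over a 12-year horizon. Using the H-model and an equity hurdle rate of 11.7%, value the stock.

C$118.88

H-model: P₀ = D₀[(1+g_L) + H(g_S−g_L)]/(r−g_L), with H = 12/2 = 6.
P₀ = 4.24 × [(1+0.037) + 6×(0.238−0.037)] / (0.117−0.037)
   = 4.24 × 2.2430 / 0.08 = 118.8790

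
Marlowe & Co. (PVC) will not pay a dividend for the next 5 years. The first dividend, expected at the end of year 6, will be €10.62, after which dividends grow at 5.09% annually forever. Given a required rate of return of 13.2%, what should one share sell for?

€70.45

Deferred-dividend DDM. At t=5 the remaining stream is a growing perpetuity with first payment D_6 = 10.62.
V_5 = D_6/(r−g) = 10.62/(0.132−0.0509) = 130.9494
P₀ = V_5/(1+r)^5 = 130.9494/(1+0.132)^5 = 70.4485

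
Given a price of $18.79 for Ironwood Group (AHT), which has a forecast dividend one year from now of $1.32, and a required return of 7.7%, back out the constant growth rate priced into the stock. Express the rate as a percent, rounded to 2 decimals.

0.67%

From P₀ = D₁/(r − g), the implied growth is g = r − D₁/P₀.
g = 0.077 − 1.32/18.79 = 0.077 − 0.07025 = 0.00675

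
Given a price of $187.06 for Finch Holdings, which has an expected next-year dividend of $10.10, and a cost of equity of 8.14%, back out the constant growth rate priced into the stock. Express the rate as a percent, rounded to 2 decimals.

2.74%

From P₀ = D₁/(r − g), the implied growth is g = r − D₁/P₀.
g = 0.0814 − 10.10/187.06 = 0.0814 − 0.05399 = 0.02741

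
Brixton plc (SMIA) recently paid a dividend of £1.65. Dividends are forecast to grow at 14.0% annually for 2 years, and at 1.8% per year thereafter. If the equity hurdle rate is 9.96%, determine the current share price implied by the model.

£25.61

Two-stage DDM. Project D₁…D_2 at 0.14, terminal growth 0.018, discount at r = 0.0996.
D_1 = 1.8810
D_2 = 2.1443
Terminal value at t=2: TV = D_3/(r−g) = 2.1829/(0.0996−0.018) = 26.7517
P₀ = 1.8810/(1+0.0996)^1 + 2.1443/(1+0.0996)^2 + 26.7517/(1+0.0996)^2 = 25.6090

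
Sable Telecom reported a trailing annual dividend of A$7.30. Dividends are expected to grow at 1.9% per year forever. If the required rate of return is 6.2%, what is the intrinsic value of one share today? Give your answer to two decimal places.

A$172.99

Gordon growth model: P₀ = D₁/(r − g). D₁ = 7.30 × (1 + 0.019) = 7.4387.
P₀ = 7.4387 / (0.062 − 0.019) = 7.4387 / 0.043 = 172.9930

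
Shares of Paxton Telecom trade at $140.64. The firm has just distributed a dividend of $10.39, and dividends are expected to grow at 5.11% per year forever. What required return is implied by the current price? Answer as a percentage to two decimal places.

Rearranging the constant-growth DDM: r = D₁/P₀ + g.
D₁ = 10.39 × (1 + 0.0511) = 10.9209.
r = 10.9209 / 140.64 + 0.0511 = 0.07765 + 0.0511 = 0.12875

12.88%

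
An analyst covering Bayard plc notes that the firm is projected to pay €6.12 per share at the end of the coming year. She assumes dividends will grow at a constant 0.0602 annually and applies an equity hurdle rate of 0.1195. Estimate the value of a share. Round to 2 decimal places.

Gordon growth model: P₀ = D₁/(r − g), with D₁ = 6.12 given directly.
P₀ = 6.1200 / (0.1195 − 0.0602) = 6.1200 / 0.0593 = 103.2040

€103.20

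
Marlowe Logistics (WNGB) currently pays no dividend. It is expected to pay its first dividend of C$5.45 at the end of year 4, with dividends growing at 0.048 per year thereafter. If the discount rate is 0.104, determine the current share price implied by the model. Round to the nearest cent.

Deferred-dividend DDM. At t=3 the remaining stream is a growing perpetuity with first payment D_4 = 5.45.
V_3 = D_4/(r−g) = 5.45/(0.104−0.048) = 97.3214
P₀ = V_3/(1+r)^3 = 97.3214/(1+0.104)^3 = 72.3271

C$72.33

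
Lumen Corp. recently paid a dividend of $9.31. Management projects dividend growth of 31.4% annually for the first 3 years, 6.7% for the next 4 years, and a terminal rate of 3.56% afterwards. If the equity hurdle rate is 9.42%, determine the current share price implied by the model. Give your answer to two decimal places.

$358.95

Three-stage DDM. Project D₁…D_7; terminal Gordon value at t=7 with g = 0.0356; discount at r = 0.0942.
D_1 = 12.2333
D_2 = 16.0746
D_3 = 21.1220
D_4 = 22.5372
D_5 = 24.0472
D_6 = 25.6584
D_7 = 27.3775
TV_7 = 28.3521/(0.0942−0.0356) = 483.8245
P₀ = Σ Dₜ/(1+r)ᵗ + TV_7/(1+r)^7 = 358.9502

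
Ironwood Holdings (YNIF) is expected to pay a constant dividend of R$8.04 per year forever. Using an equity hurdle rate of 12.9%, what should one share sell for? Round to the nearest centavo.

Zero-growth DDM (perpetuity): P₀ = D/r = 8.04 / 0.129 = 62.3256

R$62.33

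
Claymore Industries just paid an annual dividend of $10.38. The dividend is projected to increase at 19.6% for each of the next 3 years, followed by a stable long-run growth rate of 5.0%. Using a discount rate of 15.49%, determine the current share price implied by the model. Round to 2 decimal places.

Two-stage DDM. Project D₁…D_3 at 0.196, terminal growth 0.05, discount at r = 0.1549.
D_1 = 12.4145
D_2 = 14.8477
D_3 = 17.7579
Terminal value at t=3: TV = D_4/(r−g) = 18.6458/(0.1549−0.05) = 177.7480
P₀ = 12.4145/(1+0.1549)^1 + 14.8477/(1+0.1549)^2 + 17.7579/(1+0.1549)^3 + 177.7480/(1+0.1549)^3 = 148.8003

$148.80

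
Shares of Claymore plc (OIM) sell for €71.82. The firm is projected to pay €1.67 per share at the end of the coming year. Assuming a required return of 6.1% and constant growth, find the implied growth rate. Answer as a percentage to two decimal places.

From P₀ = D₁/(r − g), the implied growth is g = r − D₁/P₀.
g = 0.061 − 1.67/71.82 = 0.061 − 0.02325 = 0.03775

3.77%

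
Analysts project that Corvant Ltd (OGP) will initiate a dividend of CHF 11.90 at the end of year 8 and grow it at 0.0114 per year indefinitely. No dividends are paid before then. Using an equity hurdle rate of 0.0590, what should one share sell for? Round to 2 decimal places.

CHF 167.37

Deferred-dividend DDM. At t=7 the remaining stream is a growing perpetuity with first payment D_8 = 11.90.
V_7 = D_8/(r−g) = 11.90/(0.059−0.0114) = 250.0000
P₀ = V_7/(1+r)^7 = 250.0000/(1+0.059)^7 = 167.3664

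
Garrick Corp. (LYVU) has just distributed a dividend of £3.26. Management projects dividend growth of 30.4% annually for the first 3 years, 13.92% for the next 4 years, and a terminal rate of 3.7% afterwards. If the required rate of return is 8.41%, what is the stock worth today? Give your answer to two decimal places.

Three-stage DDM. Project D₁…D_7; terminal Gordon value at t=7 with g = 0.037; discount at r = 0.0841.
D_1 = 4.2510
D_2 = 5.5434
D_3 = 7.2285
D_4 = 8.2347
D_5 = 9.3810
D_6 = 10.6869
D_7 = 12.1745
TV_7 = 12.6249/(0.0841−0.037) = 268.0453
P₀ = Σ Dₜ/(1+r)ᵗ + TV_7/(1+r)^7 = 192.3467

£192.35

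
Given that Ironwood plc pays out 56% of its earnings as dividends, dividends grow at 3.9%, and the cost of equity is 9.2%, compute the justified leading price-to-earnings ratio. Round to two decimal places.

Justified leading P/E = b/(r−g) = 0.56/(0.092−0.039) = 10.5660

10.57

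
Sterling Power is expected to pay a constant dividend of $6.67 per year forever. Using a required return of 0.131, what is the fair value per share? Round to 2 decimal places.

Zero-growth DDM (perpetuity): P₀ = D/r = 6.67 / 0.131 = 50.9160

$50.92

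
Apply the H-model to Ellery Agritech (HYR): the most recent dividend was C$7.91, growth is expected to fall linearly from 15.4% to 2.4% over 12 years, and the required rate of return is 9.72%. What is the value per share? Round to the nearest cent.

C$194.94

H-model: P₀ = D₀[(1+g_L) + H(g_S−g_L)]/(r−g_L), with H = 12/2 = 6.
P₀ = 7.91 × [(1+0.024) + 6×(0.154−0.024)] / (0.0972−0.024)
   = 7.91 × 1.8040 / 0.0732 = 194.9404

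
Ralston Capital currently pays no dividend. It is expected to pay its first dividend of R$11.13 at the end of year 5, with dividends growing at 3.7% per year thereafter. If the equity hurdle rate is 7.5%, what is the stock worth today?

R$219.32

Deferred-dividend DDM. At t=4 the remaining stream is a growing perpetuity with first payment D_5 = 11.13.
V_4 = D_5/(r−g) = 11.13/(0.075−0.037) = 292.8947
P₀ = V_4/(1+r)^4 = 292.8947/(1+0.075)^4 = 219.3197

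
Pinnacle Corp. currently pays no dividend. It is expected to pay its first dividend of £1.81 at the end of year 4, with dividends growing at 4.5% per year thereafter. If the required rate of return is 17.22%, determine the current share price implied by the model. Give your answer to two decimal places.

Deferred-dividend DDM. At t=3 the remaining stream is a growing perpetuity with first payment D_4 = 1.81.
V_3 = D_4/(r−g) = 1.81/(0.1722−0.045) = 14.2296
P₀ = V_3/(1+r)^3 = 14.2296/(1+0.1722)^3 = 8.8346

£8.83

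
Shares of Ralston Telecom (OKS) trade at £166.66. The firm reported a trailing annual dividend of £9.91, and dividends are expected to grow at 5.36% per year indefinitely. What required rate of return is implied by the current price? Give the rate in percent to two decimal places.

Rearranging the constant-growth DDM: r = D₁/P₀ + g.
D₁ = 9.91 × (1 + 0.0536) = 10.4412.
r = 10.4412 / 166.66 + 0.0536 = 0.06265 + 0.0536 = 0.11625

11.62%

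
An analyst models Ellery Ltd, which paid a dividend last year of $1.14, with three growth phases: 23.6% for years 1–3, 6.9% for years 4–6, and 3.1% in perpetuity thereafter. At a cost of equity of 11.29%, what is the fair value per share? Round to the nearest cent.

$25.98

Three-stage DDM. Project D₁…D_6; terminal Gordon value at t=6 with g = 0.031; discount at r = 0.1129.
D_1 = 1.4090
D_2 = 1.7416
D_3 = 2.1526
D_4 = 2.3011
D_5 = 2.4599
D_6 = 2.6296
TV_6 = 2.7111/(0.1129−0.031) = 33.1031
P₀ = Σ Dₜ/(1+r)ᵗ + TV_6/(1+r)^6 = 25.9823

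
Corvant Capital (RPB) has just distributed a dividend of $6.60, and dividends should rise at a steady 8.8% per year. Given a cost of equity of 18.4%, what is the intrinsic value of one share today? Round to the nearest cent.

Gordon growth model: P₀ = D₁/(r − g). D₁ = 6.60 × (1 + 0.088) = 7.1808.
P₀ = 7.1808 / (0.184 − 0.088) = 7.1808 / 0.096 = 74.8000

$74.80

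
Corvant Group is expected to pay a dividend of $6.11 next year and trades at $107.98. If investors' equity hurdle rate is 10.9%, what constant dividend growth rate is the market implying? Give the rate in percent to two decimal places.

5.24%

From P₀ = D₁/(r − g), the implied growth is g = r − D₁/P₀.
g = 0.109 − 6.11/107.98 = 0.109 − 0.05658 = 0.05242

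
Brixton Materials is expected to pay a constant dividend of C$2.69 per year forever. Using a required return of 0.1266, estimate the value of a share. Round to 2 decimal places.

Zero-growth DDM (perpetuity): P₀ = D/r = 2.69 / 0.1266 = 21.2480

C$21.25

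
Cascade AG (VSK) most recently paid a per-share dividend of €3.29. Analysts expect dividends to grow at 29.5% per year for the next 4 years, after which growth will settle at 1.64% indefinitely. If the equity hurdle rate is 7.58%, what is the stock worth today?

€139.58

Two-stage DDM. Project D₁…D_4 at 0.295, terminal growth 0.0164, discount at r = 0.0758.
D_1 = 4.2605
D_2 = 5.5174
D_3 = 7.1450
D_4 = 9.2528
Terminal value at t=4: TV = D_5/(r−g) = 9.4046/(0.0758−0.0164) = 158.3263
P₀ = 4.2605/(1+0.0758)^1 + 5.5174/(1+0.0758)^2 + 7.1450/(1+0.0758)^3 + 9.2528/(1+0.0758)^4 + 158.3263/(1+0.0758)^4 = 139.5769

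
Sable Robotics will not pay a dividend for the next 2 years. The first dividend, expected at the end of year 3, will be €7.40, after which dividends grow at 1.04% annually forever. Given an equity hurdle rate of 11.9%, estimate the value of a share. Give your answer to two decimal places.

Deferred-dividend DDM. At t=2 the remaining stream is a growing perpetuity with first payment D_3 = 7.40.
V_2 = D_3/(r−g) = 7.40/(0.119−0.0104) = 68.1400
P₀ = V_2/(1+r)^2 = 68.1400/(1+0.119)^2 = 54.4179

€54.42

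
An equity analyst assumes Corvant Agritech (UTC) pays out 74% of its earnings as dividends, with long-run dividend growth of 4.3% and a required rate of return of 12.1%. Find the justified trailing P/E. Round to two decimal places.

Justified trailing P/E = b(1+g)/(r−g) = 0.74×(1+0.043)/(0.121−0.043) = 9.8951

9.90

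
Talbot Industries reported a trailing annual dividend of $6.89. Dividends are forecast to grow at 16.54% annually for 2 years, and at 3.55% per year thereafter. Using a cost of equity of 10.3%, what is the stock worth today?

$132.97

Two-stage DDM. Project D₁…D_2 at 0.1654, terminal growth 0.0355, discount at r = 0.103.
D_1 = 8.0296
D_2 = 9.3577
Terminal value at t=2: TV = D_3/(r−g) = 9.6899/(0.103−0.0355) = 143.5541
P₀ = 8.0296/(1+0.103)^1 + 9.3577/(1+0.103)^2 + 143.5541/(1+0.103)^2 = 132.9667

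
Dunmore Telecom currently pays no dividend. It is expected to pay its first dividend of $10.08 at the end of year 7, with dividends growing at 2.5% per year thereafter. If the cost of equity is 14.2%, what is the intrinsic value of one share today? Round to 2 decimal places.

$38.84

Deferred-dividend DDM. At t=6 the remaining stream is a growing perpetuity with first payment D_7 = 10.08.
V_6 = D_7/(r−g) = 10.08/(0.142−0.025) = 86.1538
P₀ = V_6/(1+r)^6 = 86.1538/(1+0.142)^6 = 38.8399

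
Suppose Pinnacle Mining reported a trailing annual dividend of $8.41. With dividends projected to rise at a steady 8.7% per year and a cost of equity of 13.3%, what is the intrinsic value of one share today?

$198.73

Gordon growth model: P₀ = D₁/(r − g). D₁ = 8.41 × (1 + 0.087) = 9.1417.
P₀ = 9.1417 / (0.133 − 0.087) = 9.1417 / 0.046 = 198.7320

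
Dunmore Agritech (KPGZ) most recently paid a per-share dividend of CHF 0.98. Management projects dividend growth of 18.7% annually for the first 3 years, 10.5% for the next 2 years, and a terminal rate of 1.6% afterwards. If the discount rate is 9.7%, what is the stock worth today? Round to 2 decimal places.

CHF 21.76

Three-stage DDM. Project D₁…D_5; terminal Gordon value at t=5 with g = 0.016; discount at r = 0.097.
D_1 = 1.1633
D_2 = 1.3808
D_3 = 1.6390
D_4 = 1.8111
D_5 = 2.0013
TV_5 = 2.0333/(0.097−0.016) = 25.1022
P₀ = Σ Dₜ/(1+r)ᵗ + TV_5/(1+r)^5 = 21.7604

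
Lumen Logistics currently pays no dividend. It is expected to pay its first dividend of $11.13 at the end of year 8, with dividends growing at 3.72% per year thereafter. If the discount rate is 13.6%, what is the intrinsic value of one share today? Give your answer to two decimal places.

$46.14

Deferred-dividend DDM. At t=7 the remaining stream is a growing perpetuity with first payment D_8 = 11.13.
V_7 = D_8/(r−g) = 11.13/(0.136−0.0372) = 112.6518
P₀ = V_7/(1+r)^7 = 112.6518/(1+0.136)^7 = 46.1413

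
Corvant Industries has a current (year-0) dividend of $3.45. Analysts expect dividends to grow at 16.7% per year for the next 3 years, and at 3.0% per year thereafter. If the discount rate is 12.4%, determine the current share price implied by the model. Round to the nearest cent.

Two-stage DDM. Project D₁…D_3 at 0.167, terminal growth 0.03, discount at r = 0.124.
D_1 = 4.0262
D_2 = 4.6985
D_3 = 5.4832
Terminal value at t=3: TV = D_4/(r−g) = 5.6477/(0.124−0.03) = 60.0815
P₀ = 4.0262/(1+0.124)^1 + 4.6985/(1+0.124)^2 + 5.4832/(1+0.124)^3 + 60.0815/(1+0.124)^3 = 53.4722

$53.47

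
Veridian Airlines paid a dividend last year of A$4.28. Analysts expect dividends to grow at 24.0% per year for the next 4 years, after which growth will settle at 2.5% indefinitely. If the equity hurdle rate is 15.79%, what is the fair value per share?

Two-stage DDM. Project D₁…D_4 at 0.24, terminal growth 0.025, discount at r = 0.1579.
D_1 = 5.3072
D_2 = 6.5809
D_3 = 8.1604
D_4 = 10.1188
Terminal value at t=4: TV = D_5/(r−g) = 10.3718/(0.1579−0.025) = 78.0422
P₀ = 5.3072/(1+0.1579)^1 + 6.5809/(1+0.1579)^2 + 8.1604/(1+0.1579)^3 + 10.1188/(1+0.1579)^4 + 78.0422/(1+0.1579)^4 = 63.7931

A$63.79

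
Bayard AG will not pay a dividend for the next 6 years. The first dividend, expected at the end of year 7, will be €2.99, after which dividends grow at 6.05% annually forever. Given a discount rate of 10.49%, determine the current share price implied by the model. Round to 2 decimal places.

Deferred-dividend DDM. At t=6 the remaining stream is a growing perpetuity with first payment D_7 = 2.99.
V_6 = D_7/(r−g) = 2.99/(0.1049−0.0605) = 67.3423
P₀ = V_6/(1+r)^6 = 67.3423/(1+0.1049)^6 = 37.0127

€37.01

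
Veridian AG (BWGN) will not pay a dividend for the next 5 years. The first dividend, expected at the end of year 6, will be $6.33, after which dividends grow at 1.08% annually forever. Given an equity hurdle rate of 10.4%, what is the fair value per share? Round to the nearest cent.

Deferred-dividend DDM. At t=5 the remaining stream is a growing perpetuity with first payment D_6 = 6.33.
V_5 = D_6/(r−g) = 6.33/(0.104−0.0108) = 67.9185
P₀ = V_5/(1+r)^5 = 67.9185/(1+0.104)^5 = 41.4135

$41.41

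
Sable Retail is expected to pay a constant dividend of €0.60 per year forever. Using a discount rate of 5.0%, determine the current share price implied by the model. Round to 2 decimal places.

€12.00

Zero-growth DDM (perpetuity): P₀ = D/r = 0.60 / 0.05 = 12.0000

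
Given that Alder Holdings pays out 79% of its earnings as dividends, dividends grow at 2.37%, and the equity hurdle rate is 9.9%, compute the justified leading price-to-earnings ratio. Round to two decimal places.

10.49

Justified leading P/E = b/(r−g) = 0.79/(0.099−0.0237) = 10.4914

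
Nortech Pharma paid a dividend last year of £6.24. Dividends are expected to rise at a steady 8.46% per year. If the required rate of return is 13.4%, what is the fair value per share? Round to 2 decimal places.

£137.00

Gordon growth model: P₀ = D₁/(r − g). D₁ = 6.24 × (1 + 0.0846) = 6.7679.
P₀ = 6.7679 / (0.134 − 0.0846) = 6.7679 / 0.0494 = 137.0021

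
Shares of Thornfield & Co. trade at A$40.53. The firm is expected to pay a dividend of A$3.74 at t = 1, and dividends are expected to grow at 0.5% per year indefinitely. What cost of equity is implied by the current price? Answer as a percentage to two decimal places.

9.73%

Rearranging the constant-growth DDM: r = D₁/P₀ + g.
r = 3.7400 / 40.53 + 0.005 = 0.09228 + 0.005 = 0.09728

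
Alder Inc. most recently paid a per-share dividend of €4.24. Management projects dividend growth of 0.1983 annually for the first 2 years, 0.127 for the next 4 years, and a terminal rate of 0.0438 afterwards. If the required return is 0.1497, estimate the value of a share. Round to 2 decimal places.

Three-stage DDM. Project D₁…D_6; terminal Gordon value at t=6 with g = 0.0438; discount at r = 0.1497.
D_1 = 5.0808
D_2 = 6.0883
D_3 = 6.8615
D_4 = 7.7329
D_5 = 8.7150
D_6 = 9.8218
TV_6 = 10.2520/(0.1497−0.0438) = 96.8086
P₀ = Σ Dₜ/(1+r)ᵗ + TV_6/(1+r)^6 = 68.4764

€68.48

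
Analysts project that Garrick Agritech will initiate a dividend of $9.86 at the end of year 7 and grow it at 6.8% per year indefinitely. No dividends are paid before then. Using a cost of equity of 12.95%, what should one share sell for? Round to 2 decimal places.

$77.21

Deferred-dividend DDM. At t=6 the remaining stream is a growing perpetuity with first payment D_7 = 9.86.
V_6 = D_7/(r−g) = 9.86/(0.1295−0.068) = 160.3252
P₀ = V_6/(1+r)^6 = 160.3252/(1+0.1295)^6 = 77.2119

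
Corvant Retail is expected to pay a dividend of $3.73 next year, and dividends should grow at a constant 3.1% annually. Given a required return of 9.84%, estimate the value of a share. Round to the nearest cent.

$55.34

Gordon growth model: P₀ = D₁/(r − g), with D₁ = 3.73 given directly.
P₀ = 3.7300 / (0.0984 − 0.031) = 3.7300 / 0.0674 = 55.3412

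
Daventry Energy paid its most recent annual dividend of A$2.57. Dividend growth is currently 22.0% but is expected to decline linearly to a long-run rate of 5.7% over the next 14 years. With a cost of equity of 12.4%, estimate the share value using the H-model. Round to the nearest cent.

A$84.31

H-model: P₀ = D₀[(1+g_L) + H(g_S−g_L)]/(r−g_L), with H = 14/2 = 7.
P₀ = 2.57 × [(1+0.057) + 7×(0.22−0.057)] / (0.124−0.057)
   = 2.57 × 2.1980 / 0.067 = 84.3113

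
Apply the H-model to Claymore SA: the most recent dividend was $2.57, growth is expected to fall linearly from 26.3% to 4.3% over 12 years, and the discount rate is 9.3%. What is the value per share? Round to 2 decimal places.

H-model: P₀ = D₀[(1+g_L) + H(g_S−g_L)]/(r−g_L), with H = 12/2 = 6.
P₀ = 2.57 × [(1+0.043) + 6×(0.263−0.043)] / (0.093−0.043)
   = 2.57 × 2.3630 / 0.05 = 121.4582

$121.46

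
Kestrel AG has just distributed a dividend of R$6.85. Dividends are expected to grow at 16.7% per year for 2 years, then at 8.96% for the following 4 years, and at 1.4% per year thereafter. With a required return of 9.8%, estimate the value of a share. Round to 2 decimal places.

R$135.97

Three-stage DDM. Project D₁…D_6; terminal Gordon value at t=6 with g = 0.014; discount at r = 0.098.
D_1 = 7.9939
D_2 = 9.3289
D_3 = 10.1648
D_4 = 11.0756
D_5 = 12.0680
D_6 = 13.1492
TV_6 = 13.3333/(0.098−0.014) = 158.7301
P₀ = Σ Dₜ/(1+r)ᵗ + TV_6/(1+r)^6 = 135.9656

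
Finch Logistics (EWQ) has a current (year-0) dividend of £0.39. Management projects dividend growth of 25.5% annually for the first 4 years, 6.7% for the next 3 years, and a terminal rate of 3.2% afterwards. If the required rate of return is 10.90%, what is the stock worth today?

£11.56

Three-stage DDM. Project D₁…D_7; terminal Gordon value at t=7 with g = 0.032; discount at r = 0.109.
D_1 = 0.4894
D_2 = 0.6143
D_3 = 0.7709
D_4 = 0.9675
D_5 = 1.0323
D_6 = 1.1015
D_7 = 1.1753
TV_7 = 1.2129/(0.109−0.032) = 15.7515
P₀ = Σ Dₜ/(1+r)ᵗ + TV_7/(1+r)^7 = 11.5576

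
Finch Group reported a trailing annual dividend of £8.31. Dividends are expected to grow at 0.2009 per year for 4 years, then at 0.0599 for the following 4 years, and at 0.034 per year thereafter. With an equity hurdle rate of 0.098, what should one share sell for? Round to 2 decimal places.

Three-stage DDM. Project D₁…D_8; terminal Gordon value at t=8 with g = 0.034; discount at r = 0.098.
D_1 = 9.9795
D_2 = 11.9844
D_3 = 14.3920
D_4 = 17.2834
D_5 = 18.3186
D_6 = 19.4159
D_7 = 20.5789
D_8 = 21.8116
TV_8 = 22.5532/(0.098−0.034) = 352.3940
P₀ = Σ Dₜ/(1+r)ᵗ + TV_8/(1+r)^8 = 252.1764

£252.18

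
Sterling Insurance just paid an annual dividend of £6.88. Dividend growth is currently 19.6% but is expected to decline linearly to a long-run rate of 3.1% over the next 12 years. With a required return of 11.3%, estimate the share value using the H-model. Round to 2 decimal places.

£169.57

H-model: P₀ = D₀[(1+g_L) + H(g_S−g_L)]/(r−g_L), with H = 12/2 = 6.
P₀ = 6.88 × [(1+0.031) + 6×(0.196−0.031)] / (0.113−0.031)
   = 6.88 × 2.0210 / 0.082 = 169.5668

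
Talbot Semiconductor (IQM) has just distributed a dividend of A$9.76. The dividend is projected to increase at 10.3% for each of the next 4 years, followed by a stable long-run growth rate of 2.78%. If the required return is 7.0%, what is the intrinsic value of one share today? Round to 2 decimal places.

Two-stage DDM. Project D₁…D_4 at 0.103, terminal growth 0.0278, discount at r = 0.07.
D_1 = 10.7653
D_2 = 11.8741
D_3 = 13.0971
D_4 = 14.4461
Terminal value at t=4: TV = D_5/(r−g) = 14.8477/(0.07−0.0278) = 351.8423
P₀ = 10.7653/(1+0.07)^1 + 11.8741/(1+0.07)^2 + 13.0971/(1+0.07)^3 + 14.4461/(1+0.07)^4 + 351.8423/(1+0.07)^4 = 310.5632

A$310.56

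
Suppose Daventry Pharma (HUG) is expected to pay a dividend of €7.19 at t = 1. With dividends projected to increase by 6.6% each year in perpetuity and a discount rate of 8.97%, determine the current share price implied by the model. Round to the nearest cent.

Gordon growth model: P₀ = D₁/(r − g), with D₁ = 7.19 given directly.
P₀ = 7.1900 / (0.0897 − 0.066) = 7.1900 / 0.0237 = 303.3755

€303.38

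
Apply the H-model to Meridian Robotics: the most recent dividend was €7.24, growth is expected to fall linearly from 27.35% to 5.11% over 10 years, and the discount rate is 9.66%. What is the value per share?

H-model: P₀ = D₀[(1+g_L) + H(g_S−g_L)]/(r−g_L), with H = 10/2 = 5.
P₀ = 7.24 × [(1+0.0511) + 5×(0.2735−0.0511)] / (0.0966−0.0511)
   = 7.24 × 2.1631 / 0.0455 = 344.1944

€344.19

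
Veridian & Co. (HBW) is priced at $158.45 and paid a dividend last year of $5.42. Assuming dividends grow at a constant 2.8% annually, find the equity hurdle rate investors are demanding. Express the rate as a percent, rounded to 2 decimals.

6.32%

Rearranging the constant-growth DDM: r = D₁/P₀ + g.
D₁ = 5.42 × (1 + 0.028) = 5.5718.
r = 5.5718 / 158.45 + 0.028 = 0.03516 + 0.028 = 0.06316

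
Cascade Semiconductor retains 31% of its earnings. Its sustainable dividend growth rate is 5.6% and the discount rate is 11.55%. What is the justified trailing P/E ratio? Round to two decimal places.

Payout ratio b = 1 − 0.31 = 0.69.
Justified trailing P/E = b(1+g)/(r−g) = 0.69×(1+0.056)/(0.1155−0.056) = 12.2461

12.25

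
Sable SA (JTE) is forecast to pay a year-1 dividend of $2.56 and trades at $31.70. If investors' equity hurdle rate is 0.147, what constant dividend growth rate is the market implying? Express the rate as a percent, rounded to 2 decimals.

6.62%

From P₀ = D₁/(r − g), the implied growth is g = r − D₁/P₀.
g = 0.147 − 2.56/31.70 = 0.147 − 0.08076 = 0.06624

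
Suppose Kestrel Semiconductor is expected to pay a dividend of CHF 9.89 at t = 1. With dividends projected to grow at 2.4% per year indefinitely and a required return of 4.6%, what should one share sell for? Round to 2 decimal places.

CHF 449.55

Gordon growth model: P₀ = D₁/(r − g), with D₁ = 9.89 given directly.
P₀ = 9.8900 / (0.046 − 0.024) = 9.8900 / 0.022 = 449.5455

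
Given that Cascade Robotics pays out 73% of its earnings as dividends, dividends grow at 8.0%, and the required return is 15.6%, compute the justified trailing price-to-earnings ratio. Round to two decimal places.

Justified trailing P/E = b(1+g)/(r−g) = 0.73×(1+0.08)/(0.156−0.08) = 10.3737

10.37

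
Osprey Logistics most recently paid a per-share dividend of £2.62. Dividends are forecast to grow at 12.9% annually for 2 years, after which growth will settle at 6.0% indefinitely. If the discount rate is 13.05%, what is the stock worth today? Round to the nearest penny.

£44.52

Two-stage DDM. Project D₁…D_2 at 0.129, terminal growth 0.06, discount at r = 0.1305.
D_1 = 2.9580
D_2 = 3.3396
Terminal value at t=2: TV = D_3/(r−g) = 3.5399/(0.1305−0.06) = 50.2118
P₀ = 2.9580/(1+0.1305)^1 + 3.3396/(1+0.1305)^2 + 50.2118/(1+0.1305)^2 = 44.5180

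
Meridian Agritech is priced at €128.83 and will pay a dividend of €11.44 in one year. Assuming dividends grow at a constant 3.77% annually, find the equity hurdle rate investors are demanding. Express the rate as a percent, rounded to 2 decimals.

Rearranging the constant-growth DDM: r = D₁/P₀ + g.
r = 11.4400 / 128.83 + 0.0377 = 0.08880 + 0.0377 = 0.12650

12.65%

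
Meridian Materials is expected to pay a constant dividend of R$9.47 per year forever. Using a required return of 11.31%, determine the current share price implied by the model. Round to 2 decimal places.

R$83.73

Zero-growth DDM (perpetuity): P₀ = D/r = 9.47 / 0.1131 = 83.7312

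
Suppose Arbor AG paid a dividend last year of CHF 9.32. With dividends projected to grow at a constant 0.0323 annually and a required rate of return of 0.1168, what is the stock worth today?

Gordon growth model: P₀ = D₁/(r − g). D₁ = 9.32 × (1 + 0.0323) = 9.6210.
P₀ = 9.6210 / (0.1168 − 0.0323) = 9.6210 / 0.0845 = 113.8584

CHF 113.86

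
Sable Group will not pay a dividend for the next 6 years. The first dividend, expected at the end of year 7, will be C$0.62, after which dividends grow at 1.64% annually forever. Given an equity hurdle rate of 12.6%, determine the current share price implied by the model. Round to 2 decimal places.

C$2.78

Deferred-dividend DDM. At t=6 the remaining stream is a growing perpetuity with first payment D_7 = 0.62.
V_6 = D_7/(r−g) = 0.62/(0.126−0.0164) = 5.6569
P₀ = V_6/(1+r)^6 = 5.6569/(1+0.126)^6 = 2.7756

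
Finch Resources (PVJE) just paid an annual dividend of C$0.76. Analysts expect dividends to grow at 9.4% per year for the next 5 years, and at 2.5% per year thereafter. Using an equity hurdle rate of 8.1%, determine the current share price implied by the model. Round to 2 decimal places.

C$18.71

Two-stage DDM. Project D₁…D_5 at 0.094, terminal growth 0.025, discount at r = 0.081.
D_1 = 0.8314
D_2 = 0.9096
D_3 = 0.9951
D_4 = 1.0886
D_5 = 1.1910
Terminal value at t=5: TV = D_6/(r−g) = 1.2207/(0.081−0.025) = 21.7990
P₀ = 0.8314/(1+0.081)^1 + 0.9096/(1+0.081)^2 + 0.9951/(1+0.081)^3 + 1.0886/(1+0.081)^4 + 1.1910/(1+0.081)^5 + 21.7990/(1+0.081)^5 = 18.7068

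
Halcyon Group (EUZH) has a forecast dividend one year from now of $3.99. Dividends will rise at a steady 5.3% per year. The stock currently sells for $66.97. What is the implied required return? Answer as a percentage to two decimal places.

11.26%

Rearranging the constant-growth DDM: r = D₁/P₀ + g.
r = 3.9900 / 66.97 + 0.053 = 0.05958 + 0.053 = 0.11258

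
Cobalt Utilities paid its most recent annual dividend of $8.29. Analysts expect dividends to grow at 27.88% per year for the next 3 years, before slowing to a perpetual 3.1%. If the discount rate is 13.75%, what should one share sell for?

Two-stage DDM. Project D₁…D_3 at 0.2788, terminal growth 0.031, discount at r = 0.1375.
D_1 = 10.6013
D_2 = 13.5569
D_3 = 17.3365
Terminal value at t=3: TV = D_4/(r−g) = 17.8740/(0.1375−0.031) = 167.8307
P₀ = 10.6013/(1+0.1375)^1 + 13.5569/(1+0.1375)^2 + 17.3365/(1+0.1375)^3 + 167.8307/(1+0.1375)^3 = 145.6058

$145.61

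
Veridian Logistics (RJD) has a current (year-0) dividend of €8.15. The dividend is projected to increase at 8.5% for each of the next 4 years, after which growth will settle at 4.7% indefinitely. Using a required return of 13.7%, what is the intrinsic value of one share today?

Two-stage DDM. Project D₁…D_4 at 0.085, terminal growth 0.047, discount at r = 0.137.
D_1 = 8.8428
D_2 = 9.5944
D_3 = 10.4099
D_4 = 11.2947
Terminal value at t=4: TV = D_5/(r−g) = 11.8256/(0.137−0.047) = 131.3956
P₀ = 8.8428/(1+0.137)^1 + 9.5944/(1+0.137)^2 + 10.4099/(1+0.137)^3 + 11.2947/(1+0.137)^4 + 131.3956/(1+0.137)^4 = 107.6603

€107.66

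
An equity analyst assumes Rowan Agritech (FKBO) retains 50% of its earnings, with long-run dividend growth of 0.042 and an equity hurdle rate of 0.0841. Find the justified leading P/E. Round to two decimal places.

11.88

Payout ratio b = 1 − 0.50 = 0.50.
Justified leading P/E = b/(r−g) = 0.50/(0.0841−0.042) = 11.8765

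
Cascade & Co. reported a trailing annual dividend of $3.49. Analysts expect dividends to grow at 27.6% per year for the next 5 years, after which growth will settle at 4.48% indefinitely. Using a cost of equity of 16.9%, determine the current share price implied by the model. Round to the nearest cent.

Two-stage DDM. Project D₁…D_5 at 0.276, terminal growth 0.0448, discount at r = 0.169.
D_1 = 4.4532
D_2 = 5.6823
D_3 = 7.2507
D_4 = 9.2518
D_5 = 11.8053
Terminal value at t=5: TV = D_6/(r−g) = 12.3342/(0.169−0.0448) = 99.3094
P₀ = 4.4532/(1+0.169)^1 + 5.6823/(1+0.169)^2 + 7.2507/(1+0.169)^3 + 9.2518/(1+0.169)^4 + 11.8053/(1+0.169)^5 + 99.3094/(1+0.169)^5 = 68.3583

$68.36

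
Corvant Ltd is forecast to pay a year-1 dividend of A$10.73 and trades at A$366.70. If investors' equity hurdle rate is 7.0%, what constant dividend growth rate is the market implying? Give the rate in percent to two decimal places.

From P₀ = D₁/(r − g), the implied growth is g = r − D₁/P₀.
g = 0.07 − 10.73/366.70 = 0.07 − 0.02926 = 0.04074

4.07%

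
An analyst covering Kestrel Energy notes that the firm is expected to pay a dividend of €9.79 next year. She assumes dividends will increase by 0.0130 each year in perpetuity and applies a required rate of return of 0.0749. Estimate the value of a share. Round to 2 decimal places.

Gordon growth model: P₀ = D₁/(r − g), with D₁ = 9.79 given directly.
P₀ = 9.7900 / (0.0749 − 0.013) = 9.7900 / 0.0619 = 158.1583

€158.16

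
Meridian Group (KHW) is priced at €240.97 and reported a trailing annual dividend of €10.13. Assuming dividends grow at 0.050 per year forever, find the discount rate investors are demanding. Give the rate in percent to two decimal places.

Rearranging the constant-growth DDM: r = D₁/P₀ + g.
D₁ = 10.13 × (1 + 0.05) = 10.6365.
r = 10.6365 / 240.97 + 0.05 = 0.04414 + 0.05 = 0.09414

9.41%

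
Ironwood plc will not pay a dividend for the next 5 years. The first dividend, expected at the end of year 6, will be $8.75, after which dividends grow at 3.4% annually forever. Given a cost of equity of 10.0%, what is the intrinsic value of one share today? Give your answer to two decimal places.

$82.32

Deferred-dividend DDM. At t=5 the remaining stream is a growing perpetuity with first payment D_6 = 8.75.
V_5 = D_6/(r−g) = 8.75/(0.1−0.034) = 132.5758
P₀ = V_5/(1+r)^5 = 132.5758/(1+0.1)^5 = 82.3191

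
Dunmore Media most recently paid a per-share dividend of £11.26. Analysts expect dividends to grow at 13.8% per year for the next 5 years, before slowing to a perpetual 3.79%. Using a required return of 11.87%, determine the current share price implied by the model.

£216.83

Two-stage DDM. Project D₁…D_5 at 0.138, terminal growth 0.0379, discount at r = 0.1187.
D_1 = 12.8139
D_2 = 14.5822
D_3 = 16.5945
D_4 = 18.8846
D_5 = 21.4907
Terminal value at t=5: TV = D_6/(r−g) = 22.3052/(0.1187−0.0379) = 276.0539
P₀ = 12.8139/(1+0.1187)^1 + 14.5822/(1+0.1187)^2 + 16.5945/(1+0.1187)^3 + 18.8846/(1+0.1187)^4 + 21.4907/(1+0.1187)^5 + 276.0539/(1+0.1187)^5 = 216.8344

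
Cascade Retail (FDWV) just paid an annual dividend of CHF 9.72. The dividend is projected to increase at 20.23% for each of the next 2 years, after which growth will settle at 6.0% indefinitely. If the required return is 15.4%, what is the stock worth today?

CHF 139.65

Two-stage DDM. Project D₁…D_2 at 0.2023, terminal growth 0.06, discount at r = 0.154.
D_1 = 11.6864
D_2 = 14.0505
Terminal value at t=2: TV = D_3/(r−g) = 14.8935/(0.154−0.06) = 158.4419
P₀ = 11.6864/(1+0.154)^1 + 14.0505/(1+0.154)^2 + 158.4419/(1+0.154)^2 = 139.6532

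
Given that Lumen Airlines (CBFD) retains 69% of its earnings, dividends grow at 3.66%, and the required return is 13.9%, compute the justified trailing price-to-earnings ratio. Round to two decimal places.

Payout ratio b = 1 − 0.69 = 0.31.
Justified trailing P/E = b(1+g)/(r−g) = 0.31×(1+0.0366)/(0.139−0.0366) = 3.1381

3.14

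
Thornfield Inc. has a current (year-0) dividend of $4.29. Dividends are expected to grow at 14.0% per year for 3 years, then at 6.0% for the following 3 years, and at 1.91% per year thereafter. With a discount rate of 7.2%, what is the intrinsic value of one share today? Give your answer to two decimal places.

Three-stage DDM. Project D₁…D_6; terminal Gordon value at t=6 with g = 0.0191; discount at r = 0.072.
D_1 = 4.8906
D_2 = 5.5753
D_3 = 6.3558
D_4 = 6.7372
D_5 = 7.1414
D_6 = 7.5699
TV_6 = 7.7145/(0.072−0.0191) = 145.8312
P₀ = Σ Dₜ/(1+r)ᵗ + TV_6/(1+r)^6 = 125.7976

$125.80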